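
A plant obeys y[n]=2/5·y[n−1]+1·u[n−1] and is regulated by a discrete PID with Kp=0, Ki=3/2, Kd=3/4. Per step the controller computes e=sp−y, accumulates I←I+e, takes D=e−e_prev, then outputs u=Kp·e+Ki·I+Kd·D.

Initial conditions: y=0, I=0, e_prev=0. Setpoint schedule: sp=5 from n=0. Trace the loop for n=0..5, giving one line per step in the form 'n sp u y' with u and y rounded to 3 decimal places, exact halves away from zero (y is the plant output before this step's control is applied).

(exact arithmetic carried between steps; '≈' marks a value shown rounded to 6 d.p. or computed from one; I and e_prev carry over from the previous line; the table rounds u and y to 3 d.p., halves away from zero)
n=0: y=0, sp=5, e=sp−y=5; I=5, D=e−e_prev=5; u=0·5+3/2·5+3/4·5=11.25; next y=2/5·0+1·11.25=11.25
n=1: y=11.25, sp=5, e=sp−y=-6.25; I=-1.25, D=e−e_prev=-11.25; u=0·(-6.25)+3/2·(-1.25)+3/4·(-11.25)=-10.3125; next y=2/5·11.25+1·(-10.3125)=-5.8125
n=2: y=-5.8125, sp=5, e=sp−y=10.8125; I=9.5625, D=e−e_prev=17.0625; u=0·10.8125+3/2·9.5625+3/4·17.0625=27.140625; next y=2/5·(-5.8125)+1·27.140625=24.815625
n=3: y=24.815625, sp=5, e=sp−y=-19.815625; I=-10.253125, D=e−e_prev=-30.628125; u=0·(-19.815625)+3/2·(-10.253125)+3/4·(-30.628125)≈-38.350781; next y=2/5·24.815625+1·(-38.350781)≈-28.424531
n=4: y≈-28.424531, sp=5, e=sp−y≈33.424531; I≈23.171406, D=e−e_prev≈53.240156; u=0·33.424531+3/2·23.171406+3/4·53.240156≈74.687227; next y=2/5·(-28.424531)+1·74.687227≈63.317414
n=5: y≈63.317414, sp=5, e=sp−y≈-58.317414; I≈-35.146008, D=e−e_prev≈-91.741945; u=0·(-58.317414)+3/2·(-35.146008)+3/4·(-91.741945)≈-121.525471; next y=2/5·63.317414+1·(-121.525471)≈-96.198505

0 5 11.250 0.000
1 5 -10.313 11.250
2 5 27.141 -5.813
3 5 -38.351 24.816
4 5 74.687 -28.425
5 5 -121.525 63.317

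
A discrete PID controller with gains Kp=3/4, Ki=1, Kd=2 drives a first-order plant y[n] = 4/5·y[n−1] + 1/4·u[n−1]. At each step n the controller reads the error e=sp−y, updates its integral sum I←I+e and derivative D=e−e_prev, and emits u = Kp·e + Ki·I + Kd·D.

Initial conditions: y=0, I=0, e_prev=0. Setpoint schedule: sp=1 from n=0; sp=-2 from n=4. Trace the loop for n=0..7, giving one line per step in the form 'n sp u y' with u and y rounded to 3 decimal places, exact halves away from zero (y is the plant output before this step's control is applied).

(exact arithmetic carried between steps; '≈' marks a value shown rounded to 6 d.p. or computed from one; I and e_prev carry over from the previous line; the table rounds u and y to 3 d.p., halves away from zero)
n=0: y=0, sp=1, e=sp−y=1; I=1, D=e−e_prev=1; u=3/4·1+1·1+2·1=3.75; next y=4/5·0+1/4·3.75=0.9375
n=1: y=0.9375, sp=1, e=sp−y=0.0625; I=1.0625, D=e−e_prev=-0.9375; u=3/4·0.0625+1·1.0625+2·(-0.9375)=-0.765625; next y=4/5·0.9375+1/4·(-0.765625)≈0.558594
n=2: y≈0.558594, sp=1, e=sp−y≈0.441406; I≈1.503906, D=e−e_prev≈0.378906; u=3/4·0.441406+1·1.503906+2·0.378906≈2.592773; next y=4/5·0.558594+1/4·2.592773≈1.095068
n=3: y≈1.095068, sp=1, e=sp−y≈-0.095068; I≈1.408838, D=e−e_prev≈-0.536475; u=3/4·(-0.095068)+1·1.408838+2·(-0.536475)≈0.264587; next y=4/5·1.095068+1/4·0.264587≈0.942202
n=4: y≈0.942202, sp=-2, e=sp−y≈-2.942202; I≈-1.533364, D=e−e_prev≈-2.847133; u=3/4·(-2.942202)+1·(-1.533364)+2·(-2.847133)≈-9.434281; next y=4/5·0.942202+1/4·(-9.434281)≈-1.604809
n=5: y≈-1.604809, sp=-2, e=sp−y≈-0.395191; I≈-1.928555, D=e−e_prev≈2.547011; u=3/4·(-0.395191)+1·(-1.928555)+2·2.547011≈2.869073; next y=4/5·(-1.604809)+1/4·2.869073≈-0.566579
n=6: y≈-0.566579, sp=-2, e=sp−y≈-1.433421; I≈-3.361976, D=e−e_prev≈-1.038230; u=3/4·(-1.433421)+1·(-3.361976)+2·(-1.038230)≈-6.513502; next y=4/5·(-0.566579)+1/4·(-6.513502)≈-2.081639
n=7: y≈-2.081639, sp=-2, e=sp−y≈0.081639; I≈-3.280337, D=e−e_prev≈1.515060; u=3/4·0.081639+1·(-3.280337)+2·1.515060≈-0.188989; next y=4/5·(-2.081639)+1/4·(-0.188989)≈-1.712558

0 1 3.750 0.000
1 1 -0.766 0.938
2 1 2.593 0.559
3 1 0.265 1.095
4 -2 -9.434 0.942
5 -2 2.869 -1.605
6 -2 -6.514 -0.567
7 -2 -0.189 -2.082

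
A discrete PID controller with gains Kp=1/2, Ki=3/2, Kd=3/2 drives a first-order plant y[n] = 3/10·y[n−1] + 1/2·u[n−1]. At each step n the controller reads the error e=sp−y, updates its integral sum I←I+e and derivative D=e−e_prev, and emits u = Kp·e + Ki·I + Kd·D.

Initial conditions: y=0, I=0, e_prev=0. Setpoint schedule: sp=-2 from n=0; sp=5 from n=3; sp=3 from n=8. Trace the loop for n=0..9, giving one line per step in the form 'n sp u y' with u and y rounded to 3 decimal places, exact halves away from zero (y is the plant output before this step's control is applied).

0 -2 -7.000 0.000
1 -2 5.250 -3.500
2 -2 -15.513 1.575
3 5 42.243 -7.284
4 5 -54.890 18.936
5 5 105.987 -21.764
6 5 -153.717 46.464
7 5 269.272 -62.919
8 3 -425.303 115.760
9 3 704.469 -177.923

(exact arithmetic carried between steps; '≈' marks a value shown rounded to 6 d.p. or computed from one; I and e_prev carry over from the previous line; the table rounds u and y to 3 d.p., halves away from zero)
n=0: y=0, sp=-2, e=sp−y=-2; I=-2, D=e−e_prev=-2; u=1/2·(-2)+3/2·(-2)+3/2·(-2)=-7; next y=3/10·0+1/2·(-7)=-3.5
n=1: y=-3.5, sp=-2, e=sp−y=1.5; I=-0.5, D=e−e_prev=3.5; u=1/2·1.5+3/2·(-0.5)+3/2·3.5=5.25; next y=3/10·(-3.5)+1/2·5.25=1.575
n=2: y=1.575, sp=-2, e=sp−y=-3.575; I=-4.075, D=e−e_prev=-5.075; u=1/2·(-3.575)+3/2·(-4.075)+3/2·(-5.075)=-15.5125; next y=3/10·1.575+1/2·(-15.5125)=-7.28375
n=3: y=-7.28375, sp=5, e=sp−y=12.28375; I=8.20875, D=e−e_prev=15.85875; u=1/2·12.28375+3/2·8.20875+3/2·15.85875=42.243125; next y=3/10·(-7.28375)+1/2·42.243125≈18.936438
n=4: y≈18.936438, sp=5, e=sp−y≈-13.936438; I≈-5.727688, D=e−e_prev≈-26.220188; u=1/2·(-13.936438)+3/2·(-5.727688)+3/2·(-26.220188)≈-54.890031; next y=3/10·18.936438+1/2·(-54.890031)≈-21.764084
n=5: y≈-21.764084, sp=5, e=sp−y≈26.764084; I≈21.036397, D=e−e_prev≈40.700522; u=1/2·26.764084+3/2·21.036397+3/2·40.700522≈105.987420; next y=3/10·(-21.764084)+1/2·105.987420≈46.464485
n=6: y≈46.464485, sp=5, e=sp−y≈-41.464485; I≈-20.428088, D=e−e_prev≈-68.228569; u=1/2·(-41.464485)+3/2·(-20.428088)+3/2·(-68.228569)≈-153.717228; next y=3/10·46.464485+1/2·(-153.717228)≈-62.919269
n=7: y≈-62.919269, sp=5, e=sp−y≈67.919269; I≈47.491181, D=e−e_prev≈109.383753; u=1/2·67.919269+3/2·47.491181+3/2·109.383753≈269.272036; next y=3/10·(-62.919269)+1/2·269.272036≈115.760237
n=8: y≈115.760237, sp=3, e=sp−y≈-112.760237; I≈-65.269057, D=e−e_prev≈-180.679506; u=1/2·(-112.760237)+3/2·(-65.269057)+3/2·(-180.679506)≈-425.302962; next y=3/10·115.760237+1/2·(-425.302962)≈-177.923410
n=9: y≈-177.923410, sp=3, e=sp−y≈180.923410; I≈115.654353, D=e−e_prev≈293.683647; u=1/2·180.923410+3/2·115.654353+3/2·293.683647≈704.468706; next y=3/10·(-177.923410)+1/2·704.468706≈298.857330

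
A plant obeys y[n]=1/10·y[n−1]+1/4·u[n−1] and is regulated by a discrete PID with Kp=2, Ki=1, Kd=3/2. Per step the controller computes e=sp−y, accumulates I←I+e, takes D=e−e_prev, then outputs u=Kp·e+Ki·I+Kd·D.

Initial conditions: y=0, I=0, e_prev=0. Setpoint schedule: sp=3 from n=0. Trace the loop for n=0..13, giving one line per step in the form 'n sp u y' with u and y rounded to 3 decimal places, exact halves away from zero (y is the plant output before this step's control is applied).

0 3 13.500 0.000
1 3 -3.188 3.375
2 3 18.755 -0.459
3 3 -6.497 4.643
4 3 25.626 -1.160
5 3 -12.445 6.290
6 3 34.917 -2.482
7 3 -22.095 8.481
8 3 48.074 -4.676
9 3 -37.004 11.551
10 3 67.195 -8.096
11 3 -59.563 15.989
12 3 95.340 -13.292
13 3 -93.379 22.506

(exact arithmetic carried between steps; '≈' marks a value shown rounded to 6 d.p. or computed from one; I and e_prev carry over from the previous line; the table rounds u and y to 3 d.p., halves away from zero)
n=0: y=0, sp=3, e=sp−y=3; I=3, D=e−e_prev=3; u=2·3+1·3+3/2·3=13.5; next y=1/10·0+1/4·13.5=3.375
n=1: y=3.375, sp=3, e=sp−y=-0.375; I=2.625, D=e−e_prev=-3.375; u=2·(-0.375)+1·2.625+3/2·(-3.375)=-3.1875; next y=1/10·3.375+1/4·(-3.1875)=-0.459375
n=2: y=-0.459375, sp=3, e=sp−y=3.459375; I=6.084375, D=e−e_prev=3.834375; u=2·3.459375+1·6.084375+3/2·3.834375≈18.754688; next y=1/10·(-0.459375)+1/4·18.754688≈4.642734
n=3: y≈4.642734, sp=3, e=sp−y≈-1.642734; I≈4.441641, D=e−e_prev≈-5.102109; u=2·(-1.642734)+1·4.441641+3/2·(-5.102109)≈-6.496992; next y=1/10·4.642734+1/4·(-6.496992)≈-1.159975
n=4: y≈-1.159975, sp=3, e=sp−y≈4.159975; I≈8.601615, D=e−e_prev≈5.802709; u=2·4.159975+1·8.601615+3/2·5.802709≈25.625628; next y=1/10·(-1.159975)+1/4·25.625628≈6.290410
n=5: y≈6.290410, sp=3, e=sp−y≈-3.290410; I≈5.311206, D=e−e_prev≈-7.450384; u=2·(-3.290410)+1·5.311206+3/2·(-7.450384)≈-12.445190; next y=1/10·6.290410+1/4·(-12.445190)≈-2.482256
n=6: y≈-2.482256, sp=3, e=sp−y≈5.482256; I≈10.793462, D=e−e_prev≈8.772666; u=2·5.482256+1·10.793462+3/2·8.772666≈34.916974; next y=1/10·(-2.482256)+1/4·34.916974≈8.481018
n=7: y≈8.481018, sp=3, e=sp−y≈-5.481018; I≈5.312444, D=e−e_prev≈-10.963274; u=2·(-5.481018)+1·5.312444+3/2·(-10.963274)≈-22.094503; next y=1/10·8.481018+1/4·(-22.094503)≈-4.675524
n=8: y≈-4.675524, sp=3, e=sp−y≈7.675524; I≈12.987968, D=e−e_prev≈13.156542; u=2·7.675524+1·12.987968+3/2·13.156542≈48.073829; next y=1/10·(-4.675524)+1/4·48.073829≈11.550905
n=9: y≈11.550905, sp=3, e=sp−y≈-8.550905; I≈4.437063, D=e−e_prev≈-16.226429; u=2·(-8.550905)+1·4.437063+3/2·(-16.226429)≈-37.004389; next y=1/10·11.550905+1/4·(-37.004389)≈-8.096007
n=10: y≈-8.096007, sp=3, e=sp−y≈11.096007; I≈15.533070, D=e−e_prev≈19.646912; u=2·11.096007+1·15.533070+3/2·19.646912≈67.195451; next y=1/10·(-8.096007)+1/4·67.195451≈15.989262
n=11: y≈15.989262, sp=3, e=sp−y≈-12.989262; I≈2.543808, D=e−e_prev≈-24.085269; u=2·(-12.989262)+1·2.543808+3/2·(-24.085269)≈-59.562620; next y=1/10·15.989262+1/4·(-59.562620)≈-13.291729
n=12: y≈-13.291729, sp=3, e=sp−y≈16.291729; I≈18.835537, D=e−e_prev≈29.280991; u=2·16.291729+1·18.835537+3/2·29.280991≈95.340480; next y=1/10·(-13.291729)+1/4·95.340480≈22.505947
n=13: y≈22.505947, sp=3, e=sp−y≈-19.505947; I≈-0.670410, D=e−e_prev≈-35.797676; u=2·(-19.505947)+1·(-0.670410)+3/2·(-35.797676)≈-93.378819; next y=1/10·22.505947+1/4·(-93.378819)≈-21.094110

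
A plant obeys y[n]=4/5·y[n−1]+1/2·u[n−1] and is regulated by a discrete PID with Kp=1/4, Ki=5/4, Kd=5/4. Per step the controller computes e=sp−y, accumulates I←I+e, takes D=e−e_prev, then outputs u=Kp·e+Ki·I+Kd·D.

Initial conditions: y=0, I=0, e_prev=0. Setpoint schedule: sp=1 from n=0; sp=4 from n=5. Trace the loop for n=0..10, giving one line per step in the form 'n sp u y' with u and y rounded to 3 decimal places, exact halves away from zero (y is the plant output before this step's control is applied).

(exact arithmetic carried between steps; '≈' marks a value shown rounded to 6 d.p. or computed from one; I and e_prev carry over from the previous line; the table rounds u and y to 3 d.p., halves away from zero)
n=0: y=0, sp=1, e=sp−y=1; I=1, D=e−e_prev=1; u=1/4·1+5/4·1+5/4·1=2.75; next y=4/5·0+1/2·2.75=1.375
n=1: y=1.375, sp=1, e=sp−y=-0.375; I=0.625, D=e−e_prev=-1.375; u=1/4·(-0.375)+5/4·0.625+5/4·(-1.375)=-1.03125; next y=4/5·1.375+1/2·(-1.03125)=0.584375
n=2: y=0.584375, sp=1, e=sp−y=0.415625; I=1.040625, D=e−e_prev=0.790625; u=1/4·0.415625+5/4·1.040625+5/4·0.790625≈2.392969; next y=4/5·0.584375+1/2·2.392969≈1.663984
n=3: y≈1.663984, sp=1, e=sp−y≈-0.663984; I≈0.376641, D=e−e_prev≈-1.079609; u=1/4·(-0.663984)+5/4·0.376641+5/4·(-1.079609)≈-1.044707; next y=4/5·1.663984+1/2·(-1.044707)≈0.808834
n=4: y≈0.808834, sp=1, e=sp−y≈0.191166; I≈0.567807, D=e−e_prev≈0.855150; u=1/4·0.191166+5/4·0.567807+5/4·0.855150≈1.826488; next y=4/5·0.808834+1/2·1.826488≈1.560311
n=5: y≈1.560311, sp=4, e=sp−y≈2.439689; I≈3.007496, D=e−e_prev≈2.248523; u=1/4·2.439689+5/4·3.007496+5/4·2.248523≈7.179945; next y=4/5·1.560311+1/2·7.179945≈4.838222
n=6: y≈4.838222, sp=4, e=sp−y≈-0.838222; I≈2.169274, D=e−e_prev≈-3.277910; u=1/4·(-0.838222)+5/4·2.169274+5/4·(-3.277910)≈-1.595351; next y=4/5·4.838222+1/2·(-1.595351)≈3.072902
n=7: y≈3.072902, sp=4, e=sp−y≈0.927098; I≈3.096372, D=e−e_prev≈1.765320; u=1/4·0.927098+5/4·3.096372+5/4·1.765320≈6.308890; next y=4/5·3.072902+1/2·6.308890≈5.612766
n=8: y≈5.612766, sp=4, e=sp−y≈-1.612766; I≈1.483606, D=e−e_prev≈-2.539864; u=1/4·(-1.612766)+5/4·1.483606+5/4·(-2.539864)≈-1.723515; next y=4/5·5.612766+1/2·(-1.723515)≈3.628456
n=9: y≈3.628456, sp=4, e=sp−y≈0.371544; I≈1.855150, D=e−e_prev≈1.984310; u=1/4·0.371544+5/4·1.855150+5/4·1.984310≈4.892212; next y=4/5·3.628456+1/2·4.892212≈5.348871
n=10: y≈5.348871, sp=4, e=sp−y≈-1.348871; I≈0.506280, D=e−e_prev≈-1.720415; u=1/4·(-1.348871)+5/4·0.506280+5/4·(-1.720415)≈-1.854887; next y=4/5·5.348871+1/2·(-1.854887)≈3.351653

0 1 2.750 0.000
1 1 -1.031 1.375
2 1 2.393 0.584
3 1 -1.045 1.664
4 1 1.826 0.809
5 4 7.180 1.560
6 4 -1.595 4.838
7 4 6.309 3.073
8 4 -1.724 5.613
9 4 4.892 3.628
10 4 -1.855 5.349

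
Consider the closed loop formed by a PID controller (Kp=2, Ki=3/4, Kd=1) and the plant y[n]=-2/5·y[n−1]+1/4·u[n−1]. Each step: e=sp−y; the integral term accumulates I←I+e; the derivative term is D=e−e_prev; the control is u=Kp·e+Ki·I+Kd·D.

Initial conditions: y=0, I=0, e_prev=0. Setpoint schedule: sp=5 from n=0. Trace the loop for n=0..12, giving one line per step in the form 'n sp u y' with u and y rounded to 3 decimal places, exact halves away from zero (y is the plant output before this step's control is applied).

0 5 18.750 0.000
1 5 -0.078 4.688
2 5 29.526 -1.895
3 5 -9.512 8.139
4 5 49.817 -5.634
5 5 -32.262 14.708
6 5 88.260 -13.948
7 5 -82.158 27.644
8 5 164.607 -31.597
9 5 -187.391 53.791
10 5 319.484 -68.364
11 5 -406.076 107.217
12 5 636.426 -144.406

(exact arithmetic carried between steps; '≈' marks a value shown rounded to 6 d.p. or computed from one; I and e_prev carry over from the previous line; the table rounds u and y to 3 d.p., halves away from zero)
n=0: y=0, sp=5, e=sp−y=5; I=5, D=e−e_prev=5; u=2·5+3/4·5+1·5=18.75; next y=-2/5·0+1/4·18.75=4.6875
n=1: y=4.6875, sp=5, e=sp−y=0.3125; I=5.3125, D=e−e_prev=-4.6875; u=2·0.3125+3/4·5.3125+1·(-4.6875)=-0.078125; next y=-2/5·4.6875+1/4·(-0.078125)≈-1.894531
n=2: y≈-1.894531, sp=5, e=sp−y≈6.894531; I≈12.207031, D=e−e_prev≈6.582031; u=2·6.894531+3/4·12.207031+1·6.582031≈29.526367; next y=-2/5·(-1.894531)+1/4·29.526367≈8.139404
n=3: y≈8.139404, sp=5, e=sp−y≈-3.139404; I≈9.067627, D=e−e_prev≈-10.033936; u=2·(-3.139404)+3/4·9.067627+1·(-10.033936)≈-9.512024; next y=-2/5·8.139404+1/4·(-9.512024)≈-5.633768
n=4: y≈-5.633768, sp=5, e=sp−y≈10.633768; I≈19.701395, D=e−e_prev≈13.773172; u=2·10.633768+3/4·19.701395+1·13.773172≈49.816753; next y=-2/5·(-5.633768)+1/4·49.816753≈14.707695
n=5: y≈14.707695, sp=5, e=sp−y≈-9.707695; I≈9.993699, D=e−e_prev≈-20.341463; u=2·(-9.707695)+3/4·9.993699+1·(-20.341463)≈-32.261580; next y=-2/5·14.707695+1/4·(-32.261580)≈-13.948473
n=6: y≈-13.948473, sp=5, e=sp−y≈18.948473; I≈28.942172, D=e−e_prev≈28.656168; u=2·18.948473+3/4·28.942172+1·28.656168≈88.259744; next y=-2/5·(-13.948473)+1/4·88.259744≈27.644325
n=7: y≈27.644325, sp=5, e=sp−y≈-22.644325; I≈6.297847, D=e−e_prev≈-41.592798; u=2·(-22.644325)+3/4·6.297847+1·(-41.592798)≈-82.158063; next y=-2/5·27.644325+1/4·(-82.158063)≈-31.597246
n=8: y≈-31.597246, sp=5, e=sp−y≈36.597246; I≈42.895093, D=e−e_prev≈59.241571; u=2·36.597246+3/4·42.895093+1·59.241571≈164.607383; next y=-2/5·(-31.597246)+1/4·164.607383≈53.790744
n=9: y≈53.790744, sp=5, e=sp−y≈-48.790744; I≈-5.895651, D=e−e_prev≈-85.387990; u=2·(-48.790744)+3/4·(-5.895651)+1·(-85.387990)≈-187.391216; next y=-2/5·53.790744+1/4·(-187.391216)≈-68.364102
n=10: y≈-68.364102, sp=5, e=sp−y≈73.364102; I≈67.468451, D=e−e_prev≈122.154846; u=2·73.364102+3/4·67.468451+1·122.154846≈319.484387; next y=-2/5·(-68.364102)+1/4·319.484387≈107.216737
n=11: y≈107.216737, sp=5, e=sp−y≈-102.216737; I≈-34.748287, D=e−e_prev≈-175.580839; u=2·(-102.216737)+3/4·(-34.748287)+1·(-175.580839)≈-406.075529; next y=-2/5·107.216737+1/4·(-406.075529)≈-144.405577
n=12: y≈-144.405577, sp=5, e=sp−y≈149.405577; I≈114.657290, D=e−e_prev≈251.622315; u=2·149.405577+3/4·114.657290+1·251.622315≈636.426437; next y=-2/5·(-144.405577)+1/4·636.426437≈216.868840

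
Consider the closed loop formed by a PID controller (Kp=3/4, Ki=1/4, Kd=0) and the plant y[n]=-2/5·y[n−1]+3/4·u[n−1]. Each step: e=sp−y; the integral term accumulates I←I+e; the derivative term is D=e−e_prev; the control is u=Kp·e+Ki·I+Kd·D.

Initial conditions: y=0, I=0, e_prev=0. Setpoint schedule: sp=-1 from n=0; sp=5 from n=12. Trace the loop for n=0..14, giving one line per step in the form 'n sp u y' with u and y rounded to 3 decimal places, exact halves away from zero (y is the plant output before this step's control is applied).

0 -1 -1.000 0.000
1 -1 -0.500 -0.750
2 -1 -1.238 -0.075
3 -1 -0.646 -0.898
4 -1 -1.444 -0.125
5 -1 -0.755 -1.033
6 -1 -1.627 -0.153
7 -1 -0.832 -1.159
8 -1 -1.791 -0.161
9 -1 -0.883 -1.279
10 -1 -1.941 -0.150
11 -1 -0.908 -1.396
12 5 3.918 -0.123
13 5 2.088 2.987
14 5 5.207 0.371

(exact arithmetic carried between steps; '≈' marks a value shown rounded to 6 d.p. or computed from one; I and e_prev carry over from the previous line; the table rounds u and y to 3 d.p., halves away from zero)
n=0: y=0, sp=-1, e=sp−y=-1; I=-1, D=e−e_prev=-1; u=3/4·(-1)+1/4·(-1)+0·(-1)=-1; next y=-2/5·0+3/4·(-1)=-0.75
n=1: y=-0.75, sp=-1, e=sp−y=-0.25; I=-1.25, D=e−e_prev=0.75; u=3/4·(-0.25)+1/4·(-1.25)+0·0.75=-0.5; next y=-2/5·(-0.75)+3/4·(-0.5)=-0.075
n=2: y=-0.075, sp=-1, e=sp−y=-0.925; I=-2.175, D=e−e_prev=-0.675; u=3/4·(-0.925)+1/4·(-2.175)+0·(-0.675)=-1.2375; next y=-2/5·(-0.075)+3/4·(-1.2375)=-0.898125
n=3: y=-0.898125, sp=-1, e=sp−y=-0.101875; I=-2.276875, D=e−e_prev=0.823125; u=3/4·(-0.101875)+1/4·(-2.276875)+0·0.823125=-0.645625; next y=-2/5·(-0.898125)+3/4·(-0.645625)≈-0.124969
n=4: y≈-0.124969, sp=-1, e=sp−y≈-0.875031; I≈-3.151906, D=e−e_prev≈-0.773156; u=3/4·(-0.875031)+1/4·(-3.151906)+0·(-0.773156)≈-1.44425; next y=-2/5·(-0.124969)+3/4·(-1.44425)≈-1.0332
n=5: y=-1.0332, sp=-1, e=sp−y=0.0332; I≈-3.118706, D=e−e_prev≈0.908231; u=3/4·0.0332+1/4·(-3.118706)+0·0.908231≈-0.754777; next y=-2/5·(-1.0332)+3/4·(-0.754777)≈-0.152802
n=6: y≈-0.152802, sp=-1, e=sp−y≈-0.847198; I≈-3.965904, D=e−e_prev≈-0.880398; u=3/4·(-0.847198)+1/4·(-3.965904)+0·(-0.880398)≈-1.626874; next y=-2/5·(-0.152802)+3/4·(-1.626874)≈-1.159035
n=7: y≈-1.159035, sp=-1, e=sp−y≈0.159035; I≈-3.806869, D=e−e_prev≈1.006232; u=3/4·0.159035+1/4·(-3.806869)+0·1.006232≈-0.832441; next y=-2/5·(-1.159035)+3/4·(-0.832441)≈-0.160717
n=8: y≈-0.160717, sp=-1, e=sp−y≈-0.839283; I≈-4.646152, D=e−e_prev≈-0.998318; u=3/4·(-0.839283)+1/4·(-4.646152)+0·(-0.998318)≈-1.791000; next y=-2/5·(-0.160717)+3/4·(-1.791000)≈-1.278963
n=9: y≈-1.278963, sp=-1, e=sp−y≈0.278963; I≈-4.367189, D=e−e_prev≈1.118246; u=3/4·0.278963+1/4·(-4.367189)+0·1.118246≈-0.882575; next y=-2/5·(-1.278963)+3/4·(-0.882575)≈-0.150346
n=10: y≈-0.150346, sp=-1, e=sp−y≈-0.849654; I≈-5.216843, D=e−e_prev≈-1.128618; u=3/4·(-0.849654)+1/4·(-5.216843)+0·(-1.128618)≈-1.941451; next y=-2/5·(-0.150346)+3/4·(-1.941451)≈-1.395950
n=11: y≈-1.395950, sp=-1, e=sp−y≈0.395950; I≈-4.820893, D=e−e_prev≈1.245605; u=3/4·0.395950+1/4·(-4.820893)+0·1.245605≈-0.908260; next y=-2/5·(-1.395950)+3/4·(-0.908260)≈-0.122815
n=12: y≈-0.122815, sp=5, e=sp−y≈5.122815; I≈0.301922, D=e−e_prev≈4.726865; u=3/4·5.122815+1/4·0.301922+0·4.726865≈3.917592; next y=-2/5·(-0.122815)+3/4·3.917592≈2.987320
n=13: y≈2.987320, sp=5, e=sp−y≈2.012680; I≈2.314602, D=e−e_prev≈-3.110135; u=3/4·2.012680+1/4·2.314602+0·(-3.110135)≈2.088160; next y=-2/5·2.987320+3/4·2.088160≈0.371192
n=14: y≈0.371192, sp=5, e=sp−y≈4.628808; I≈6.943410, D=e−e_prev≈2.616128; u=3/4·4.628808+1/4·6.943410+0·2.616128≈5.207458; next y=-2/5·0.371192+3/4·5.207458≈3.757117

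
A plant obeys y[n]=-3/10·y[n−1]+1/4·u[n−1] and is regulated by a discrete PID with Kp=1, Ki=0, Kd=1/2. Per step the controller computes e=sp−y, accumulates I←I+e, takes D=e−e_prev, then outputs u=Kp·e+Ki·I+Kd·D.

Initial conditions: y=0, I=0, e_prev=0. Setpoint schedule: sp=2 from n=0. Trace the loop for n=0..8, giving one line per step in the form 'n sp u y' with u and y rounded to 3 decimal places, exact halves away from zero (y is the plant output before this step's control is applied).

0 2 3.000 0.000
1 2 0.875 0.750
2 2 2.384 -0.006
3 2 1.100 0.598
4 2 2.156 0.096
5 2 1.282 0.510
6 2 2.004 0.168
7 2 1.408 0.451
8 2 1.900 0.217

(exact arithmetic carried between steps; '≈' marks a value shown rounded to 6 d.p. or computed from one; I and e_prev carry over from the previous line; the table rounds u and y to 3 d.p., halves away from zero)
n=0: y=0, sp=2, e=sp−y=2; I=2, D=e−e_prev=2; u=1·2+0·2+1/2·2=3; next y=-3/10·0+1/4·3=0.75
n=1: y=0.75, sp=2, e=sp−y=1.25; I=3.25, D=e−e_prev=-0.75; u=1·1.25+0·3.25+1/2·(-0.75)=0.875; next y=-3/10·0.75+1/4·0.875=-0.00625
n=2: y=-0.00625, sp=2, e=sp−y=2.00625; I=5.25625, D=e−e_prev=0.75625; u=1·2.00625+0·5.25625+1/2·0.75625=2.384375; next y=-3/10·(-0.00625)+1/4·2.384375≈0.597969
n=3: y≈0.597969, sp=2, e=sp−y≈1.402031; I≈6.658281, D=e−e_prev≈-0.604219; u=1·1.402031+0·6.658281+1/2·(-0.604219)≈1.099922; next y=-3/10·0.597969+1/4·1.099922≈0.095590
n=4: y≈0.095590, sp=2, e=sp−y≈1.904410; I≈8.562691, D=e−e_prev≈0.502379; u=1·1.904410+0·8.562691+1/2·0.502379≈2.155600; next y=-3/10·0.095590+1/4·2.155600≈0.510223
n=5: y≈0.510223, sp=2, e=sp−y≈1.489777; I≈10.052468, D=e−e_prev≈-0.414633; u=1·1.489777+0·10.052468+1/2·(-0.414633)≈1.282460; next y=-3/10·0.510223+1/4·1.282460≈0.167548
n=6: y≈0.167548, sp=2, e=sp−y≈1.832452; I≈11.884920, D=e−e_prev≈0.342675; u=1·1.832452+0·11.884920+1/2·0.342675≈2.003789; next y=-3/10·0.167548+1/4·2.003789≈0.450683
n=7: y≈0.450683, sp=2, e=sp−y≈1.549317; I≈13.434237, D=e−e_prev≈-0.283135; u=1·1.549317+0·13.434237+1/2·(-0.283135)≈1.407750; next y=-3/10·0.450683+1/4·1.407750≈0.216733
n=8: y≈0.216733, sp=2, e=sp−y≈1.783267; I≈15.217505, D=e−e_prev≈0.233950; u=1·1.783267+0·15.217505+1/2·0.233950≈1.900242; next y=-3/10·0.216733+1/4·1.900242≈0.410041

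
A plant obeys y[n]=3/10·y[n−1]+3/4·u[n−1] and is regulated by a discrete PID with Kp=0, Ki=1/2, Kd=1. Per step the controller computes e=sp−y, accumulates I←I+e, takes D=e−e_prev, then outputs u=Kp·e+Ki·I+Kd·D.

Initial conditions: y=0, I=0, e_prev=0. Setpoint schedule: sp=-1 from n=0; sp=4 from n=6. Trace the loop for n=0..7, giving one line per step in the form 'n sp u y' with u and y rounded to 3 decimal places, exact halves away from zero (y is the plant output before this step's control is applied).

(exact arithmetic carried between steps; '≈' marks a value shown rounded to 6 d.p. or computed from one; I and e_prev carry over from the previous line; the table rounds u and y to 3 d.p., halves away from zero)
n=0: y=0, sp=-1, e=sp−y=-1; I=-1, D=e−e_prev=-1; u=0·(-1)+1/2·(-1)+1·(-1)=-1.5; next y=3/10·0+3/4·(-1.5)=-1.125
n=1: y=-1.125, sp=-1, e=sp−y=0.125; I=-0.875, D=e−e_prev=1.125; u=0·0.125+1/2·(-0.875)+1·1.125=0.6875; next y=3/10·(-1.125)+3/4·0.6875=0.178125
n=2: y=0.178125, sp=-1, e=sp−y=-1.178125; I=-2.053125, D=e−e_prev=-1.303125; u=0·(-1.178125)+1/2·(-2.053125)+1·(-1.303125)≈-2.329688; next y=3/10·0.178125+3/4·(-2.329688)≈-1.693828
n=3: y≈-1.693828, sp=-1, e=sp−y≈0.693828; I≈-1.359297, D=e−e_prev≈1.871953; u=0·0.693828+1/2·(-1.359297)+1·1.871953≈1.192305; next y=3/10·(-1.693828)+3/4·1.192305≈0.386080
n=4: y≈0.386080, sp=-1, e=sp−y≈-1.386080; I≈-2.745377, D=e−e_prev≈-2.079908; u=0·(-1.386080)+1/2·(-2.745377)+1·(-2.079908)≈-3.452597; next y=3/10·0.386080+3/4·(-3.452597)≈-2.473623
n=5: y≈-2.473623, sp=-1, e=sp−y≈1.473623; I≈-1.271753, D=e−e_prev≈2.859704; u=0·1.473623+1/2·(-1.271753)+1·2.859704≈2.223827; next y=3/10·(-2.473623)+3/4·2.223827≈0.925783
n=6: y≈0.925783, sp=4, e=sp−y≈3.074217; I≈1.802463, D=e−e_prev≈1.600593; u=0·3.074217+1/2·1.802463+1·1.600593≈2.501825; next y=3/10·0.925783+3/4·2.501825≈2.154104
n=7: y≈2.154104, sp=4, e=sp−y≈1.845896; I≈3.648360, D=e−e_prev≈-1.228321; u=0·1.845896+1/2·3.648360+1·(-1.228321)≈0.595859; next y=3/10·2.154104+3/4·0.595859≈1.093125

0 -1 -1.500 0.000
1 -1 0.688 -1.125
2 -1 -2.330 0.178
3 -1 1.192 -1.694
4 -1 -3.453 0.386
5 -1 2.224 -2.474
6 4 2.502 0.926
7 4 0.596 2.154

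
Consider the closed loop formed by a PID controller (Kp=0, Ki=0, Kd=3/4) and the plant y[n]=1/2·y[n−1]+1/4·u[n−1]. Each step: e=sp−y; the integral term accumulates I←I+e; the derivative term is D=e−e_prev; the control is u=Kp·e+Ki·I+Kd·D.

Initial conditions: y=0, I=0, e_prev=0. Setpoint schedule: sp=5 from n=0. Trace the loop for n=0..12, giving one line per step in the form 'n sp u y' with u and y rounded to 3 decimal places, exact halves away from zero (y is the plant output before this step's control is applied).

(exact arithmetic carried between steps; '≈' marks a value shown rounded to 6 d.p. or computed from one; I and e_prev carry over from the previous line; the table rounds u and y to 3 d.p., halves away from zero)
n=0: y=0, sp=5, e=sp−y=5; I=5, D=e−e_prev=5; u=0·5+0·5+3/4·5=3.75; next y=1/2·0+1/4·3.75=0.9375
n=1: y=0.9375, sp=5, e=sp−y=4.0625; I=9.0625, D=e−e_prev=-0.9375; u=0·4.0625+0·9.0625+3/4·(-0.9375)=-0.703125; next y=1/2·0.9375+1/4·(-0.703125)≈0.292969
n=2: y≈0.292969, sp=5, e=sp−y≈4.707031; I≈13.769531, D=e−e_prev≈0.644531; u=0·4.707031+0·13.769531+3/4·0.644531≈0.483398; next y=1/2·0.292969+1/4·0.483398≈0.267334
n=3: y≈0.267334, sp=5, e=sp−y≈4.732666; I≈18.502197, D=e−e_prev≈0.025635; u=0·4.732666+0·18.502197+3/4·0.025635≈0.019226; next y=1/2·0.267334+1/4·0.019226≈0.138474
n=4: y≈0.138474, sp=5, e=sp−y≈4.861526; I≈23.363724, D=e−e_prev≈0.128860; u=0·4.861526+0·23.363724+3/4·0.128860≈0.096645; next y=1/2·0.138474+1/4·0.096645≈0.093398
n=5: y≈0.093398, sp=5, e=sp−y≈4.906602; I≈28.270326, D=e−e_prev≈0.045075; u=0·4.906602+0·28.270326+3/4·0.045075≈0.033807; next y=1/2·0.093398+1/4·0.033807≈0.055151
n=6: y≈0.055151, sp=5, e=sp−y≈4.944849; I≈33.215175, D=e−e_prev≈0.038247; u=0·4.944849+0·33.215175+3/4·0.038247≈0.028686; next y=1/2·0.055151+1/4·0.028686≈0.034747
n=7: y≈0.034747, sp=5, e=sp−y≈4.965253; I≈38.180428, D=e−e_prev≈0.020404; u=0·4.965253+0·38.180428+3/4·0.020404≈0.015303; next y=1/2·0.034747+1/4·0.015303≈0.021199
n=8: y≈0.021199, sp=5, e=sp−y≈4.978801; I≈43.159229, D=e−e_prev≈0.013548; u=0·4.978801+0·43.159229+3/4·0.013548≈0.010161; next y=1/2·0.021199+1/4·0.010161≈0.013140
n=9: y≈0.013140, sp=5, e=sp−y≈4.986860; I≈48.146089, D=e−e_prev≈0.008059; u=0·4.986860+0·48.146089+3/4·0.008059≈0.006045; next y=1/2·0.013140+1/4·0.006045≈0.008081
n=10: y≈0.008081, sp=5, e=sp−y≈4.991919; I≈53.138008, D=e−e_prev≈0.005059; u=0·4.991919+0·53.138008+3/4·0.005059≈0.003794; next y=1/2·0.008081+1/4·0.003794≈0.004989
n=11: y≈0.004989, sp=5, e=sp−y≈4.995011; I≈58.133019, D=e−e_prev≈0.003092; u=0·4.995011+0·58.133019+3/4·0.003092≈0.002319; next y=1/2·0.004989+1/4·0.002319≈0.003074
n=12: y≈0.003074, sp=5, e=sp−y≈4.996926; I≈63.129945, D=e−e_prev≈0.001915; u=0·4.996926+0·63.129945+3/4·0.001915≈0.001436; next y=1/2·0.003074+1/4·0.001436≈0.001896

0 5 3.750 0.000
1 5 -0.703 0.938
2 5 0.483 0.293
3 5 0.019 0.267
4 5 0.097 0.138
5 5 0.034 0.093
6 5 0.029 0.055
7 5 0.015 0.035
8 5 0.010 0.021
9 5 0.006 0.013
10 5 0.004 0.008
11 5 0.002 0.005
12 5 0.001 0.003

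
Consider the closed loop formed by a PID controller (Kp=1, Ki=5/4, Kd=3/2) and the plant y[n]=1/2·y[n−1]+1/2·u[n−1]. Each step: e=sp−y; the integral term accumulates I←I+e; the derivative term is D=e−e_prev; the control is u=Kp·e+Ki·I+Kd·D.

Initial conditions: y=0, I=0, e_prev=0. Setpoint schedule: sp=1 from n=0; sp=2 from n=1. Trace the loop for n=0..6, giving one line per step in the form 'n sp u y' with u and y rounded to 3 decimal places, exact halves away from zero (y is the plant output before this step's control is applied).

(exact arithmetic carried between steps; '≈' marks a value shown rounded to 6 d.p. or computed from one; I and e_prev carry over from the previous line; the table rounds u and y to 3 d.p., halves away from zero)
n=0: y=0, sp=1, e=sp−y=1; I=1, D=e−e_prev=1; u=1·1+5/4·1+3/2·1=3.75; next y=1/2·0+1/2·3.75=1.875
n=1: y=1.875, sp=2, e=sp−y=0.125; I=1.125, D=e−e_prev=-0.875; u=1·0.125+5/4·1.125+3/2·(-0.875)=0.21875; next y=1/2·1.875+1/2·0.21875=1.046875
n=2: y=1.046875, sp=2, e=sp−y=0.953125; I=2.078125, D=e−e_prev=0.828125; u=1·0.953125+5/4·2.078125+3/2·0.828125≈4.792969; next y=1/2·1.046875+1/2·4.792969≈2.919922
n=3: y≈2.919922, sp=2, e=sp−y≈-0.919922; I≈1.158203, D=e−e_prev≈-1.873047; u=1·(-0.919922)+5/4·1.158203+3/2·(-1.873047)≈-2.281738; next y=1/2·2.919922+1/2·(-2.281738)≈0.319092
n=4: y≈0.319092, sp=2, e=sp−y≈1.680908; I≈2.839111, D=e−e_prev≈2.600830; u=1·1.680908+5/4·2.839111+3/2·2.600830≈9.131042; next y=1/2·0.319092+1/2·9.131042≈4.725067
n=5: y≈4.725067, sp=2, e=sp−y≈-2.725067; I≈0.114044, D=e−e_prev≈-4.405975; u=1·(-2.725067)+5/4·0.114044+3/2·(-4.405975)≈-9.191475; next y=1/2·4.725067+1/2·(-9.191475)≈-2.233204
n=6: y≈-2.233204, sp=2, e=sp−y≈4.233204; I≈4.347248, D=e−e_prev≈6.958271; u=1·4.233204+5/4·4.347248+3/2·6.958271≈20.104671; next y=1/2·(-2.233204)+1/2·20.104671≈8.935733

0 1 3.750 0.000
1 2 0.219 1.875
2 2 4.793 1.047
3 2 -2.282 2.920
4 2 9.131 0.319
5 2 -9.191 4.725
6 2 20.105 -2.233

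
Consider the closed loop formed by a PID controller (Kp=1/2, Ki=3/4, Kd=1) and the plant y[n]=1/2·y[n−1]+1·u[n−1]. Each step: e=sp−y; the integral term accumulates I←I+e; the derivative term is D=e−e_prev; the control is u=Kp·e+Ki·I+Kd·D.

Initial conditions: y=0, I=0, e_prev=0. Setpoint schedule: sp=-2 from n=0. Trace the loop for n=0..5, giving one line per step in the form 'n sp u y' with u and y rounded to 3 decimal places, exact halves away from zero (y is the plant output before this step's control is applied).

(exact arithmetic carried between steps; '≈' marks a value shown rounded to 6 d.p. or computed from one; I and e_prev carry over from the previous line; the table rounds u and y to 3 d.p., halves away from zero)
n=0: y=0, sp=-2, e=sp−y=-2; I=-2, D=e−e_prev=-2; u=1/2·(-2)+3/4·(-2)+1·(-2)=-4.5; next y=1/2·0+1·(-4.5)=-4.5
n=1: y=-4.5, sp=-2, e=sp−y=2.5; I=0.5, D=e−e_prev=4.5; u=1/2·2.5+3/4·0.5+1·4.5=6.125; next y=1/2·(-4.5)+1·6.125=3.875
n=2: y=3.875, sp=-2, e=sp−y=-5.875; I=-5.375, D=e−e_prev=-8.375; u=1/2·(-5.875)+3/4·(-5.375)+1·(-8.375)=-15.34375; next y=1/2·3.875+1·(-15.34375)=-13.40625
n=3: y=-13.40625, sp=-2, e=sp−y=11.40625; I=6.03125, D=e−e_prev=17.28125; u=1/2·11.40625+3/4·6.03125+1·17.28125≈27.507813; next y=1/2·(-13.40625)+1·27.507813≈20.804688
n=4: y≈20.804688, sp=-2, e=sp−y≈-22.804688; I≈-16.773438, D=e−e_prev≈-34.210938; u=1/2·(-22.804688)+3/4·(-16.773438)+1·(-34.210938)≈-58.193359; next y=1/2·20.804688+1·(-58.193359)≈-47.791016
n=5: y≈-47.791016, sp=-2, e=sp−y≈45.791016; I≈29.017578, D=e−e_prev≈68.595703; u=1/2·45.791016+3/4·29.017578+1·68.595703≈113.254395; next y=1/2·(-47.791016)+1·113.254395≈89.358887

0 -2 -4.500 0.000
1 -2 6.125 -4.500
2 -2 -15.344 3.875
3 -2 27.508 -13.406
4 -2 -58.193 20.805
5 -2 113.254 -47.791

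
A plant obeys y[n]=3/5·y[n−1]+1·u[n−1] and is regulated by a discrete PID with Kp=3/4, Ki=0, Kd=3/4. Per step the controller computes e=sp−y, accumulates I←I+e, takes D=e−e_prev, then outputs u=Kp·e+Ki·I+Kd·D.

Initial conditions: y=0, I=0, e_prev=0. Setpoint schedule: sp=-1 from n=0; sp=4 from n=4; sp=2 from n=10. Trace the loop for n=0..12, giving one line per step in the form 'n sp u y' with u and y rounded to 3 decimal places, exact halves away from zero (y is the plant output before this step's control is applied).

0 -1 -1.500 0.000
1 -1 1.500 -1.500
2 -1 -2.775 0.600
3 -1 3.323 -2.415
4 4 2.129 1.874
5 4 -0.474 3.253
6 4 3.223 1.478
7 4 -2.056 4.109
8 4 5.467 0.410
9 4 -5.262 5.713
10 2 7.037 -1.835
11 2 -8.780 5.936
12 2 13.779 -5.218

(exact arithmetic carried between steps; '≈' marks a value shown rounded to 6 d.p. or computed from one; I and e_prev carry over from the previous line; the table rounds u and y to 3 d.p., halves away from zero)
n=0: y=0, sp=-1, e=sp−y=-1; I=-1, D=e−e_prev=-1; u=3/4·(-1)+0·(-1)+3/4·(-1)=-1.5; next y=3/5·0+1·(-1.5)=-1.5
n=1: y=-1.5, sp=-1, e=sp−y=0.5; I=-0.5, D=e−e_prev=1.5; u=3/4·0.5+0·(-0.5)+3/4·1.5=1.5; next y=3/5·(-1.5)+1·1.5=0.6
n=2: y=0.6, sp=-1, e=sp−y=-1.6; I=-2.1, D=e−e_prev=-2.1; u=3/4·(-1.6)+0·(-2.1)+3/4·(-2.1)=-2.775; next y=3/5·0.6+1·(-2.775)=-2.415
n=3: y=-2.415, sp=-1, e=sp−y=1.415; I=-0.685, D=e−e_prev=3.015; u=3/4·1.415+0·(-0.685)+3/4·3.015=3.3225; next y=3/5·(-2.415)+1·3.3225=1.8735
n=4: y=1.8735, sp=4, e=sp−y=2.1265; I=1.4415, D=e−e_prev=0.7115; u=3/4·2.1265+0·1.4415+3/4·0.7115=2.1285; next y=3/5·1.8735+1·2.1285=3.2526
n=5: y=3.2526, sp=4, e=sp−y=0.7474; I=2.1889, D=e−e_prev=-1.3791; u=3/4·0.7474+0·2.1889+3/4·(-1.3791)=-0.473775; next y=3/5·3.2526+1·(-0.473775)=1.477785
n=6: y=1.477785, sp=4, e=sp−y=2.522215; I=4.711115, D=e−e_prev=1.774815; u=3/4·2.522215+0·4.711115+3/4·1.774815≈3.222773; next y=3/5·1.477785+1·3.222773≈4.109444
n=7: y≈4.109444, sp=4, e=sp−y≈-0.109444; I≈4.601672, D=e−e_prev≈-2.631659; u=3/4·(-0.109444)+0·4.601672+3/4·(-2.631659)≈-2.055827; next y=3/5·4.109444+1·(-2.055827)≈0.409840
n=8: y≈0.409840, sp=4, e=sp−y≈3.590160; I≈8.191832, D=e−e_prev≈3.699604; u=3/4·3.590160+0·8.191832+3/4·3.699604≈5.467323; next y=3/5·0.409840+1·5.467323≈5.713227
n=9: y≈5.713227, sp=4, e=sp−y≈-1.713227; I≈6.478605, D=e−e_prev≈-5.303387; u=3/4·(-1.713227)+0·6.478605+3/4·(-5.303387)≈-5.262461; next y=3/5·5.713227+1·(-5.262461)≈-1.834525
n=10: y≈-1.834525, sp=2, e=sp−y≈3.834525; I≈10.313130, D=e−e_prev≈5.547752; u=3/4·3.834525+0·10.313130+3/4·5.547752≈7.036707; next y=3/5·(-1.834525)+1·7.036707≈5.935992
n=11: y≈5.935992, sp=2, e=sp−y≈-3.935992; I≈6.377137, D=e−e_prev≈-7.770517; u=3/4·(-3.935992)+0·6.377137+3/4·(-7.770517)≈-8.779882; next y=3/5·5.935992+1·(-8.779882)≈-5.218287
n=12: y≈-5.218287, sp=2, e=sp−y≈7.218287; I≈13.595424, D=e−e_prev≈11.154279; u=3/4·7.218287+0·13.595424+3/4·11.154279≈13.779424; next y=3/5·(-5.218287)+1·13.779424≈10.648452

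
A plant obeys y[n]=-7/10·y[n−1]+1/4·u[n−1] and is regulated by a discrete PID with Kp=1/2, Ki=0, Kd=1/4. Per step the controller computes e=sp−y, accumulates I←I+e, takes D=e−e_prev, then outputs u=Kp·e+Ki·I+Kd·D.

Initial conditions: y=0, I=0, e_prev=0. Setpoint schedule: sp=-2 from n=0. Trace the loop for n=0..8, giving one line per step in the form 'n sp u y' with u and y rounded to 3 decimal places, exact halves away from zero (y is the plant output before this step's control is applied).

0 -2 -1.500 0.000
1 -2 -0.719 -0.375
2 -2 -1.156 0.083
3 -2 -0.719 -0.347
4 -2 -1.134 0.063
5 -2 -0.738 -0.328
6 -2 -1.115 0.045
7 -2 -0.756 -0.310
8 -2 -1.099 0.028

(exact arithmetic carried between steps; '≈' marks a value shown rounded to 6 d.p. or computed from one; I and e_prev carry over from the previous line; the table rounds u and y to 3 d.p., halves away from zero)
n=0: y=0, sp=-2, e=sp−y=-2; I=-2, D=e−e_prev=-2; u=1/2·(-2)+0·(-2)+1/4·(-2)=-1.5; next y=-7/10·0+1/4·(-1.5)=-0.375
n=1: y=-0.375, sp=-2, e=sp−y=-1.625; I=-3.625, D=e−e_prev=0.375; u=1/2·(-1.625)+0·(-3.625)+1/4·0.375=-0.71875; next y=-7/10·(-0.375)+1/4·(-0.71875)≈0.082813
n=2: y≈0.082813, sp=-2, e=sp−y≈-2.082813; I≈-5.707813, D=e−e_prev≈-0.457813; u=1/2·(-2.082813)+0·(-5.707813)+1/4·(-0.457813)≈-1.155859; next y=-7/10·0.082813+1/4·(-1.155859)≈-0.346934
n=3: y≈-0.346934, sp=-2, e=sp−y≈-1.653066; I≈-7.360879, D=e−e_prev≈0.429746; u=1/2·(-1.653066)+0·(-7.360879)+1/4·0.429746≈-0.719097; next y=-7/10·(-0.346934)+1/4·(-0.719097)≈0.063079
n=4: y≈0.063079, sp=-2, e=sp−y≈-2.063079; I≈-9.423958, D=e−e_prev≈-0.410013; u=1/2·(-2.063079)+0·(-9.423958)+1/4·(-0.410013)≈-1.134043; next y=-7/10·0.063079+1/4·(-1.134043)≈-0.327666
n=5: y≈-0.327666, sp=-2, e=sp−y≈-1.672334; I≈-11.096292, D=e−e_prev≈0.390746; u=1/2·(-1.672334)+0·(-11.096292)+1/4·0.390746≈-0.738480; next y=-7/10·(-0.327666)+1/4·(-0.738480)≈0.044746
n=6: y≈0.044746, sp=-2, e=sp−y≈-2.044746; I≈-13.141038, D=e−e_prev≈-0.372413; u=1/2·(-2.044746)+0·(-13.141038)+1/4·(-0.372413)≈-1.115476; next y=-7/10·0.044746+1/4·(-1.115476)≈-0.310191
n=7: y≈-0.310191, sp=-2, e=sp−y≈-1.689809; I≈-14.830847, D=e−e_prev≈0.354938; u=1/2·(-1.689809)+0·(-14.830847)+1/4·0.354938≈-0.756170; next y=-7/10·(-0.310191)+1/4·(-0.756170)≈0.028092
n=8: y≈0.028092, sp=-2, e=sp−y≈-2.028092; I≈-16.858938, D=e−e_prev≈-0.338283; u=1/2·(-2.028092)+0·(-16.858938)+1/4·(-0.338283)≈-1.098617; next y=-7/10·0.028092+1/4·(-1.098617)≈-0.294318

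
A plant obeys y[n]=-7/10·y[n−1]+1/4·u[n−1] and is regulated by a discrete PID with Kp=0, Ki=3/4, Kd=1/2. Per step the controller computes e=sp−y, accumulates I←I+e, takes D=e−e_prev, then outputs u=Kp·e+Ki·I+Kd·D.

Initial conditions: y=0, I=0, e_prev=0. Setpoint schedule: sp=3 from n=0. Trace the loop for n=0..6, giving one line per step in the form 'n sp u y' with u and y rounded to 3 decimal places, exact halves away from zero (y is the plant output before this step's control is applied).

(exact arithmetic carried between steps; '≈' marks a value shown rounded to 6 d.p. or computed from one; I and e_prev carry over from the previous line; the table rounds u and y to 3 d.p., halves away from zero)
n=0: y=0, sp=3, e=sp−y=3; I=3, D=e−e_prev=3; u=0·3+3/4·3+1/2·3=3.75; next y=-7/10·0+1/4·3.75=0.9375
n=1: y=0.9375, sp=3, e=sp−y=2.0625; I=5.0625, D=e−e_prev=-0.9375; u=0·2.0625+3/4·5.0625+1/2·(-0.9375)=3.328125; next y=-7/10·0.9375+1/4·3.328125≈0.175781
n=2: y≈0.175781, sp=3, e=sp−y≈2.824219; I≈7.886719, D=e−e_prev≈0.761719; u=0·2.824219+3/4·7.886719+1/2·0.761719≈6.295898; next y=-7/10·0.175781+1/4·6.295898≈1.450928
n=3: y≈1.450928, sp=3, e=sp−y≈1.549072; I≈9.435791, D=e−e_prev≈-1.275146; u=0·1.549072+3/4·9.435791+1/2·(-1.275146)≈6.439270; next y=-7/10·1.450928+1/4·6.439270≈0.594168
n=4: y≈0.594168, sp=3, e=sp−y≈2.405832; I≈11.841623, D=e−e_prev≈0.856760; u=0·2.405832+3/4·11.841623+1/2·0.856760≈9.309597; next y=-7/10·0.594168+1/4·9.309597≈1.911482
n=5: y≈1.911482, sp=3, e=sp−y≈1.088518; I≈12.930141, D=e−e_prev≈-1.317313; u=0·1.088518+3/4·12.930141+1/2·(-1.317313)≈9.038949; next y=-7/10·1.911482+1/4·9.038949≈0.921700
n=6: y≈0.921700, sp=3, e=sp−y≈2.078300; I≈15.008441, D=e−e_prev≈0.989781; u=0·2.078300+3/4·15.008441+1/2·0.989781≈11.751222; next y=-7/10·0.921700+1/4·11.751222≈2.292615

0 3 3.750 0.000
1 3 3.328 0.938
2 3 6.296 0.176
3 3 6.439 1.451
4 3 9.310 0.594
5 3 9.039 1.911
6 3 11.751 0.922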